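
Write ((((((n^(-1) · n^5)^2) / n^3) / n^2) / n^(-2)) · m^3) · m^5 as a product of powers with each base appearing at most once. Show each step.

((((((n^(-1) · n^5)^2) / n^3) / n^2) / n^(-2)) · m^3) · m^5
= (((((((n^(-1))^2) · ((n^5)^2)) / n^3) / n^2) / n^(-2)) · m^3) · m^5    [power of a product]
= (((((n^(-2) · ((n^5)^2)) / n^3) / n^2) / n^(-2)) · m^3) · m^5    [power of a power]
= (((((n^(-2) · n^10) / n^3) / n^2) / n^(-2)) · m^3) · m^5    [power of a power]
= ((((n^8 / n^3) / n^2) / n^(-2)) · m^3) · m^5    [product of powers]
= (((n^5 / n^2) / n^(-2)) · m^3) · m^5    [quotient of powers]
= ((n^3 / n^(-2)) · m^3) · m^5    [quotient of powers]
= (n^5 · m^3) · m^5    [quotient of powers]
= m^8n^5    [product of powers]

m^8n^5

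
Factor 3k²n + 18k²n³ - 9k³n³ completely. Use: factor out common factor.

3k²n + 18k²n³ - 9k³n³
= 3(k²n + 6k²n³ - 3k³n³)    [factor out 3]
= 3k²n(1 + 6n² - 3kn²)    [factor out k²n]

3k²n(1 + 6n² - 3kn²)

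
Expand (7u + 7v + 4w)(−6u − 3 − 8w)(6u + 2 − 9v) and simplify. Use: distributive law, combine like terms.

−252u^3 − 210u^2 + 126u^2v − 42u − 21uv − 480u^2w − 232uw + 384uvw + 378uv^2 − 42v + 189v^2 − 4vw + 504v^2w − 24w − 192uw^2 − 64w^2 + 288vw^2

(7u + 7v + 4w)(−6u − 3 − 8w)(6u + 2 − 9v)
= (−42u^2 − 21u − 56uw − 42uv − 21v − 56vw − 24uw − 12w − 32w^2)(6u + 2 − 9v)    [distributive law]
= (−42u^2 − 21u − 80uw − 42uv − 21v − 56vw − 12w − 32w^2)(6u + 2 − 9v)    [combine like terms]
= −252u^3 − 84u^2 + 378u^2v − 126u^2 − 42u + 189uv − 480u^2w − 160uw + 720uvw − 252u^2v − 84uv + 378uv^2 − 126uv − 42v + 189v^2 − 336uvw − 112vw + 504v^2w − 72uw − 24w + 108vw − 192uw^2 − 64w^2 + 288vw^2    [distributive law]
= −252u^3 − 210u^2 + 126u^2v − 42u − 21uv − 480u^2w − 232uw + 384uvw + 378uv^2 − 42v + 189v^2 − 4vw + 504v^2w − 24w − 192uw^2 − 64w^2 + 288vw^2    [combine like terms]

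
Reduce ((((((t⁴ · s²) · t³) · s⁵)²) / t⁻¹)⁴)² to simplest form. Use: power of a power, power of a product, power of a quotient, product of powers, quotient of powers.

s¹¹²·t¹²⁰

((((((t⁴ · s²) · t³) · s⁵)²) / t⁻¹)⁴)²
= (((((t⁴ · s²) · t³) · s⁵)²) / t⁻¹)⁸    [power of a power]
= (((((t⁴ · s²) · t³) · s⁵)²)⁸) / ((t⁻¹)⁸)    [power of a quotient]
= ((((t⁴ · s²) · t³) · s⁵)¹⁶) / ((t⁻¹)⁸)    [power of a power]
= ((((t⁴ · s²) · t³)¹⁶) · ((s⁵)¹⁶)) / ((t⁻¹)⁸)    [power of a product]
= ((((t⁴ · s²)¹⁶) · ((t³)¹⁶)) · ((s⁵)¹⁶)) / ((t⁻¹)⁸)    [power of a product]
= (((((t⁴)¹⁶) · ((s²)¹⁶)) · ((t³)¹⁶)) · ((s⁵)¹⁶)) / ((t⁻¹)⁸)    [power of a product]
= (((t⁶⁴ · ((s²)¹⁶)) · ((t³)¹⁶)) · ((s⁵)¹⁶)) / ((t⁻¹)⁸)    [power of a power]
= (((t⁶⁴ · s³²) · ((t³)¹⁶)) · ((s⁵)¹⁶)) / ((t⁻¹)⁸)    [power of a power]
= (((t⁶⁴ · s³²) · t⁴⁸) · ((s⁵)¹⁶)) / ((t⁻¹)⁸)    [power of a power]
= (((t⁶⁴ · s³²) · t⁴⁸) · s⁸⁰) / ((t⁻¹)⁸)    [power of a power]
= (((t⁶⁴ · s³²) · t⁴⁸) · s⁸⁰) / t⁻⁸    [power of a power]
= s¹¹²·t¹²⁰    [quotient of powers; product of powers]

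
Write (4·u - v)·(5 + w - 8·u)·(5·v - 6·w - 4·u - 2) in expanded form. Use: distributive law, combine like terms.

104·u·v - 128·u·w - 16·u² - 40·u - 24·u·v·w - 24·u·w² + 176·u²·w - 192·u²·v + 128·u³ - 25·v² + 32·v·w + 10·v - 5·v²·w + 6·v·w² + 40·u·v²

(4·u - v)·(5 + w - 8·u)·(5·v - 6·w - 4·u - 2)
= (20·u + 4·u·w - 32·u² - 5·v - v·w + 8·u·v)·(5·v - 6·w - 4·u - 2)    [distributive law]
= 100·u·v - 120·u·w - 80·u² - 40·u + 20·u·v·w - 24·u·w² - 16·u²·w - 8·u·w - 160·u²·v + 192·u²·w + 128·u³ + 64·u² - 25·v² + 30·v·w + 20·u·v + 10·v - 5·v²·w + 6·v·w² + 4·u·v·w + 2·v·w + 40·u·v² - 48·u·v·w - 32·u²·v - 16·u·v    [distributive law]
= 104·u·v - 128·u·w - 16·u² - 40·u - 24·u·v·w - 24·u·w² + 176·u²·w - 192·u²·v + 128·u³ - 25·v² + 32·v·w + 10·v - 5·v²·w + 6·v·w² + 40·u·v²    [combine like terms]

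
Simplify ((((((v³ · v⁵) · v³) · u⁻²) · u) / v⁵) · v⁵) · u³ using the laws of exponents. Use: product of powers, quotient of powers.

u²·v¹¹

((((((v³ · v⁵) · v³) · u⁻²) · u) / v⁵) · v⁵) · u³
= (((((v⁸ · v³) · u⁻²) · u) / v⁵) · v⁵) · u³    [product of powers]
= ((((v¹¹ · u⁻²) · u) / v⁵) · v⁵) · u³    [product of powers]
= u²·v¹¹    [quotient of powers; product of powers]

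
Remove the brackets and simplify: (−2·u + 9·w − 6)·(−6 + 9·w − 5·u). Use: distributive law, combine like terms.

(−2·u + 9·w − 6)·(−6 + 9·w − 5·u)
= 12·u − 18·u·w + 10·u^2 − 54·w + 81·w^2 − 45·u·w + 36 − 54·w + 30·u    [distributive law]
= 42·u − 63·u·w + 10·u^2 − 108·w + 81·w^2 + 36    [combine like terms]

42·u − 63·u·w + 10·u^2 − 108·w + 81·w^2 + 36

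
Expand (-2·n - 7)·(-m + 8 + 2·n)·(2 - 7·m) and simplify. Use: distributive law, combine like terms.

(-2·n - 7)·(-m + 8 + 2·n)·(2 - 7·m)
= (2·m·n - 16·n - 4·n^2 + 7·m - 56 - 14·n)·(2 - 7·m)    [distributive law]
= (2·m·n - 30·n - 4·n^2 + 7·m - 56)·(2 - 7·m)    [combine like terms]
= 4·m·n - 14·m^2·n - 60·n + 210·m·n - 8·n^2 + 28·m·n^2 + 14·m - 49·m^2 - 112 + 392·m    [distributive law]
= 214·m·n - 14·m^2·n - 60·n - 8·n^2 + 28·m·n^2 + 406·m - 49·m^2 - 112    [combine like terms]

214·m·n - 14·m^2·n - 60·n - 8·n^2 + 28·m·n^2 + 406·m - 49·m^2 - 112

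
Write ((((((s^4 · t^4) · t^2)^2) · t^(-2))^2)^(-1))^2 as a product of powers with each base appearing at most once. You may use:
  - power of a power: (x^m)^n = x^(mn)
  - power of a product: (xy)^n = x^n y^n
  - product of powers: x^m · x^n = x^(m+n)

((((((s^4 · t^4) · t^2)^2) · t^(-2))^2)^(-1))^2
= (((((s^4 · t^4) · t^2)^2) · t^(-2))^2)^(-2)    [power of a power]
= ((((s^4 · t^4) · t^2)^2) · t^(-2))^(-4)    [power of a power]
= ((((s^4 · t^4) · t^2)^2)^(-4)) · ((t^(-2))^(-4))    [power of a product]
= (((s^4 · t^4) · t^2)^(-8)) · ((t^(-2))^(-4))    [power of a power]
= (((s^4 · t^4)^(-8)) · ((t^2)^(-8))) · ((t^(-2))^(-4))    [power of a product]
= ((((s^4)^(-8)) · ((t^4)^(-8))) · ((t^2)^(-8))) · ((t^(-2))^(-4))    [power of a product]
= ((s^(-32) · ((t^4)^(-8))) · ((t^2)^(-8))) · ((t^(-2))^(-4))    [power of a power]
= ((s^(-32) · t^(-32)) · ((t^2)^(-8))) · ((t^(-2))^(-4))    [power of a power]
= ((s^(-32) · t^(-32)) · t^(-16)) · ((t^(-2))^(-4))    [power of a power]
= ((s^(-32) · t^(-32)) · t^(-16)) · t^8    [power of a power]
= s^(-32)·t^(-40)    [product of powers]

s^(-32)·t^(-40)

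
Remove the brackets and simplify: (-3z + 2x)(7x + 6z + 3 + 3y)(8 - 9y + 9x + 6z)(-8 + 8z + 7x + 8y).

(-3z + 2x)(7x + 6z + 3 + 3y)(8 - 9y + 9x + 6z)(-8 + 8z + 7x + 8y)
= (-21xz - 18z^2 - 9z - 9yz + 14x^2 + 12xz + 6x + 6xy)(8 - 9y + 9x + 6z)(-8 + 8z + 7x + 8y)    [distributive law]
= (-9xz - 18z^2 - 9z - 9yz + 14x^2 + 6x + 6xy)(8 - 9y + 9x + 6z)(-8 + 8z + 7x + 8y)    [combine like terms]
= (-72xz + 81xyz - 81x^2z - 54xz^2 - 144z^2 + 162yz^2 - 162xz^2 - 108z^3 - 72z + 81yz - 81xz - 54z^2 - 72yz + 81y^2z - 81xyz - 54yz^2 + 112x^2 - 126x^2y + 126x^3 + 84x^2z + 48x - 54xy + 54x^2 + 36xz + 48xy - 54xy^2 + 54x^2y + 36xyz)(-8 + 8z + 7x + 8y)    [distributive law]
= (-117xz + 36xyz + 3x^2z - 216xz^2 - 198z^2 + 108yz^2 - 108z^3 - 72z + 9yz + 81y^2z + 166x^2 - 72x^2y + 126x^3 + 48x - 6xy - 54xy^2)(-8 + 8z + 7x + 8y)    [combine like terms]
= 936xz - 936xz^2 - 819x^2z - 936xyz - 288xyz + 288xyz^2 + 252x^2yz + 288xy^2z - 24x^2z + 24x^2z^2 + 21x^3z + 24x^2yz + 1728xz^2 - 1728xz^3 - 1512x^2z^2 - 1728xyz^2 + 1584z^2 - 1584z^3 - 1386xz^2 - 1584yz^2 - 864yz^2 + 864yz^3 + 756xyz^2 + 864y^2z^2 + 864z^3 - 864z^4 - 756xz^3 - 864yz^3 + 576z - 576z^2 - 504xz - 576yz - 72yz + 72yz^2 + 63xyz + 72y^2z - 648y^2z + 648y^2z^2 + 567xy^2z + 648y^3z - 1328x^2 + 1328x^2z + 1162x^3 + 1328x^2y + 576x^2y - 576x^2yz - 504x^3y - 576x^2y^2 - 1008x^3 + 1008x^3z + 882x^4 + 1008x^3y - 384x + 384xz + 336x^2 + 384xy + 48xy - 48xyz - 42x^2y - 48xy^2 + 432xy^2 - 432xy^2z - 378x^2y^2 - 432xy^3    [distributive law]
= 816xz - 594xz^2 + 485x^2z - 1209xyz - 684xyz^2 - 300x^2yz + 423xy^2z - 1488x^2z^2 + 1029x^3z - 2484xz^3 + 1008z^2 - 720z^3 - 2376yz^2 + 1512y^2z^2 - 864z^4 + 576z - 648yz - 576y^2z + 648y^3z - 992x^2 + 154x^3 + 1862x^2y + 504x^3y - 954x^2y^2 + 882x^4 - 384x + 432xy + 384xy^2 - 432xy^3    [combine like terms]

816xz - 594xz^2 + 485x^2z - 1209xyz - 684xyz^2 - 300x^2yz + 423xy^2z - 1488x^2z^2 + 1029x^3z - 2484xz^3 + 1008z^2 - 720z^3 - 2376yz^2 + 1512y^2z^2 - 864z^4 + 576z - 648yz - 576y^2z + 648y^3z - 992x^2 + 154x^3 + 1862x^2y + 504x^3y - 954x^2y^2 + 882x^4 - 384x + 432xy + 384xy^2 - 432xy^3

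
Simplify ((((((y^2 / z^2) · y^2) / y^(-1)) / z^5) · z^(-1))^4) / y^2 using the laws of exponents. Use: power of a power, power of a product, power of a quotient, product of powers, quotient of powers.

y^18·z^(-32)

((((((y^2 / z^2) · y^2) / y^(-1)) / z^5) · z^(-1))^4) / y^2
= ((((((y^2 / z^2) · y^2) / y^(-1)) / z^5)^4) · ((z^(-1))^4)) / y^2    [power of a product]
= ((((((y^2 / z^2) · y^2) / y^(-1))^4) / ((z^5)^4)) · ((z^(-1))^4)) / y^2    [power of a quotient]
= ((((((y^2 / z^2) · y^2)^4) / ((y^(-1))^4)) / ((z^5)^4)) · ((z^(-1))^4)) / y^2    [power of a quotient]
= ((((((y^2 / z^2)^4) · ((y^2)^4)) / ((y^(-1))^4)) / ((z^5)^4)) · ((z^(-1))^4)) / y^2    [power of a product]
= (((((((y^2)^4) / ((z^2)^4)) · ((y^2)^4)) / ((y^(-1))^4)) / ((z^5)^4)) · ((z^(-1))^4)) / y^2    [power of a quotient]
= (((((y^8 / ((z^2)^4)) · ((y^2)^4)) / ((y^(-1))^4)) / ((z^5)^4)) · ((z^(-1))^4)) / y^2    [power of a power]
= (((((y^8 / z^8) · ((y^2)^4)) / ((y^(-1))^4)) / ((z^5)^4)) · ((z^(-1))^4)) / y^2    [power of a power]
= (((((y^8 / z^8) · y^8) / ((y^(-1))^4)) / ((z^5)^4)) · ((z^(-1))^4)) / y^2    [power of a power]
= (((((y^8 / z^8) · y^8) / y^(-4)) / ((z^5)^4)) · ((z^(-1))^4)) / y^2    [power of a power]
= (((((y^8 / z^8) · y^8) / y^(-4)) / z^20) · ((z^(-1))^4)) / y^2    [power of a power]
= (((((y^8 / z^8) · y^8) / y^(-4)) / z^20) · z^(-4)) / y^2    [power of a power]
= y^18·z^(-32)    [quotient of powers; product of powers]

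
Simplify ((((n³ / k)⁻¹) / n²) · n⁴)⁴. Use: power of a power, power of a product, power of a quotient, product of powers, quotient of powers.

((((n³ / k)⁻¹) / n²) · n⁴)⁴
= ((((n³ / k)⁻¹) / n²)⁴) · ((n⁴)⁴)    [power of a product]
= ((((n³ / k)⁻¹)⁴) / ((n²)⁴)) · ((n⁴)⁴)    [power of a quotient]
= (((n³ / k)⁻⁴) / ((n²)⁴)) · ((n⁴)⁴)    [power of a power]
= ((((n³)⁻⁴) / (k⁻⁴)) / ((n²)⁴)) · ((n⁴)⁴)    [power of a quotient]
= ((n⁻¹² / (k⁻⁴)) / ((n²)⁴)) · ((n⁴)⁴)    [power of a power]
= ((n⁻¹² / k⁻⁴) / n⁸) · ((n⁴)⁴)    [power of a power]
= ((n⁻¹² / k⁻⁴) / n⁸) · n¹⁶    [power of a power]
= k⁴·n⁻⁴    [quotient of powers; product of powers]

k⁴·n⁻⁴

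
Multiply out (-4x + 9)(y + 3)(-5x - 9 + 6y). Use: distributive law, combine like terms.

20x^2y - 81xy - 24xy^2 + 60x^2 - 27x + 81y + 54y^2 - 243

(-4x + 9)(y + 3)(-5x - 9 + 6y)
= (-4xy - 12x + 9y + 27)(-5x - 9 + 6y)    [distributive law]
= 20x^2y + 36xy - 24xy^2 + 60x^2 + 108x - 72xy - 45xy - 81y + 54y^2 - 135x - 243 + 162y    [distributive law]
= 20x^2y - 81xy - 24xy^2 + 60x^2 - 27x + 81y + 54y^2 - 243    [combine like terms]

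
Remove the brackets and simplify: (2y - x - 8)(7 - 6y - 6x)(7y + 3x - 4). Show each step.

482y² + 497xy - 640y - 84y³ - 78xy² + 24x²y + 99x² - 332x + 18x³ + 224

(2y - x - 8)(7 - 6y - 6x)(7y + 3x - 4)
= (14y - 12y² - 12xy - 7x + 6xy + 6x² - 56 + 48y + 48x)(7y + 3x - 4)    [distributive law]
= (62y - 12y² - 6xy + 41x + 6x² - 56)(7y + 3x - 4)    [combine like terms]
= 434y² + 186xy - 248y - 84y³ - 36xy² + 48y² - 42xy² - 18x²y + 24xy + 287xy + 123x² - 164x + 42x²y + 18x³ - 24x² - 392y - 168x + 224    [distributive law]
= 482y² + 497xy - 640y - 84y³ - 78xy² + 24x²y + 99x² - 332x + 18x³ + 224    [combine like terms]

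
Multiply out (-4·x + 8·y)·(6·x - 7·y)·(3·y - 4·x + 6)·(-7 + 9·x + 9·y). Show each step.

(-4·x + 8·y)·(6·x - 7·y)·(3·y - 4·x + 6)·(-7 + 9·x + 9·y)
= (-24·x^2 + 28·x·y + 48·x·y - 56·y^2)·(3·y - 4·x + 6)·(-7 + 9·x + 9·y)    [distributive law]
= (-24·x^2 + 76·x·y - 56·y^2)·(3·y - 4·x + 6)·(-7 + 9·x + 9·y)    [combine like terms]
= (-72·x^2·y + 96·x^3 - 144·x^2 + 228·x·y^2 - 304·x^2·y + 456·x·y - 168·y^3 + 224·x·y^2 - 336·y^2)·(-7 + 9·x + 9·y)    [distributive law]
= (-376·x^2·y + 96·x^3 - 144·x^2 + 452·x·y^2 + 456·x·y - 168·y^3 - 336·y^2)·(-7 + 9·x + 9·y)    [combine like terms]
= 2632·x^2·y - 3384·x^3·y - 3384·x^2·y^2 - 672·x^3 + 864·x^4 + 864·x^3·y + 1008·x^2 - 1296·x^3 - 1296·x^2·y - 3164·x·y^2 + 4068·x^2·y^2 + 4068·x·y^3 - 3192·x·y + 4104·x^2·y + 4104·x·y^2 + 1176·y^3 - 1512·x·y^3 - 1512·y^4 + 2352·y^2 - 3024·x·y^2 - 3024·y^3    [distributive law]
= 5440·x^2·y - 2520·x^3·y + 684·x^2·y^2 - 1968·x^3 + 864·x^4 + 1008·x^2 - 2084·x·y^2 + 2556·x·y^3 - 3192·x·y - 1848·y^3 - 1512·y^4 + 2352·y^2    [combine like terms]

5440·x^2·y - 2520·x^3·y + 684·x^2·y^2 - 1968·x^3 + 864·x^4 + 1008·x^2 - 2084·x·y^2 + 2556·x·y^3 - 3192·x·y - 1848·y^3 - 1512·y^4 + 2352·y^2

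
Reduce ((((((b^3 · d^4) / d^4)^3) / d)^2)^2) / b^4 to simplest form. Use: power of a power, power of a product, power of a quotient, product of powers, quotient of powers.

((((((b^3 · d^4) / d^4)^3) / d)^2)^2) / b^4
= (((((b^3 · d^4) / d^4)^3) / d)^4) / b^4    [power of a power]
= (((((b^3 · d^4) / d^4)^3)^4) / (d^4)) / b^4    [power of a quotient]
= ((((b^3 · d^4) / d^4)^12) / (d^4)) / b^4    [power of a power]
= ((((b^3 · d^4)^12) / ((d^4)^12)) / (d^4)) / b^4    [power of a quotient]
= (((((b^3)^12) · ((d^4)^12)) / ((d^4)^12)) / (d^4)) / b^4    [power of a product]
= (((b^36 · ((d^4)^12)) / ((d^4)^12)) / (d^4)) / b^4    [power of a power]
= (((b^36 · d^48) / ((d^4)^12)) / (d^4)) / b^4    [power of a power]
= (((b^36 · d^48) / d^48) / (d^4)) / b^4    [power of a power]
= b^32d^(-4)    [quotient of powers; product of powers]

b^32d^(-4)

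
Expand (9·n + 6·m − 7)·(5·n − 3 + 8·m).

45·n^2 − 62·n + 102·m·n − 74·m + 48·m^2 + 21

(9·n + 6·m − 7)·(5·n − 3 + 8·m)
= 45·n^2 − 27·n + 72·m·n + 30·m·n − 18·m + 48·m^2 − 35·n + 21 − 56·m    [distributive law]
= 45·n^2 − 62·n + 102·m·n − 74·m + 48·m^2 + 21    [combine like terms]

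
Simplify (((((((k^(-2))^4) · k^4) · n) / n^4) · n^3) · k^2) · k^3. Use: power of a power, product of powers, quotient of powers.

(((((((k^(-2))^4) · k^4) · n) / n^4) · n^3) · k^2) · k^3
= (((((k^(-8) · k^4) · n) / n^4) · n^3) · k^2) · k^3    [power of a power]
= ((((k^(-4) · n) / n^4) · n^3) · k^2) · k^3    [product of powers]
= k    [quotient of powers; product of powers]

k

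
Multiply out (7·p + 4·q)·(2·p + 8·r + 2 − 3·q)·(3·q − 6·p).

120·p^2·q − 84·p^3 − 24·p·q·r − 336·p^2·r − 6·p·q − 84·p^2 + 33·p·q^2 + 96·q^2·r + 24·q^2 − 36·q^3

(7·p + 4·q)·(2·p + 8·r + 2 − 3·q)·(3·q − 6·p)
= (14·p^2 + 56·p·r + 14·p − 21·p·q + 8·p·q + 32·q·r + 8·q − 12·q^2)·(3·q − 6·p)    [distributive law]
= (14·p^2 + 56·p·r + 14·p − 13·p·q + 32·q·r + 8·q − 12·q^2)·(3·q − 6·p)    [combine like terms]
= 42·p^2·q − 84·p^3 + 168·p·q·r − 336·p^2·r + 42·p·q − 84·p^2 − 39·p·q^2 + 78·p^2·q + 96·q^2·r − 192·p·q·r + 24·q^2 − 48·p·q − 36·q^3 + 72·p·q^2    [distributive law]
= 120·p^2·q − 84·p^3 − 24·p·q·r − 336·p^2·r − 6·p·q − 84·p^2 + 33·p·q^2 + 96·q^2·r + 24·q^2 − 36·q^3    [combine like terms]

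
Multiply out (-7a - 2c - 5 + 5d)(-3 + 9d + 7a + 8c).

(-7a - 2c - 5 + 5d)(-3 + 9d + 7a + 8c)
= 21a - 63ad - 49a² - 56ac + 6c - 18cd - 14ac - 16c² + 15 - 45d - 35a - 40c - 15d + 45d² + 35ad + 40cd    [distributive law]
= -14a - 28ad - 49a² - 70ac - 34c + 22cd - 16c² + 15 - 60d + 45d²    [combine like terms]

-14a - 28ad - 49a² - 70ac - 34c + 22cd - 16c² + 15 - 60d + 45d²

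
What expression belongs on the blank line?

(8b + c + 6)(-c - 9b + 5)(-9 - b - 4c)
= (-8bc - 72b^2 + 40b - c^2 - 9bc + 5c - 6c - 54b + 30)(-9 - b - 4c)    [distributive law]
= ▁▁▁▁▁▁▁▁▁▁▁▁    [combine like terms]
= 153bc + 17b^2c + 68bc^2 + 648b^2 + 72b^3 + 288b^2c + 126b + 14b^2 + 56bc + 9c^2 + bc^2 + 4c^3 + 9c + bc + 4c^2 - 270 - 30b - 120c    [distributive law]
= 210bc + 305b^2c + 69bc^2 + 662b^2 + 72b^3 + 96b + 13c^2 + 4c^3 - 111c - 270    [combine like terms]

After combine like terms, the bracketed line is:

(-17bc - 72b^2 - 14b - c^2 - c + 30)(-9 - b - 4c)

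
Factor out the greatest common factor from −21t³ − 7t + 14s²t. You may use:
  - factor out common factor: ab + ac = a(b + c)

7t(−3t² − 1 + 2s²)

−21t³ − 7t + 14s²t
= 7(−3t³ − t + 2s²t)    [factor out 7]
= 7t(−3t² − 1 + 2s²)    [factor out t]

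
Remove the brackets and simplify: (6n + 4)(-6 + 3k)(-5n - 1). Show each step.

180n^2 + 156n - 90kn^2 - 78kn + 24 - 12k

(6n + 4)(-6 + 3k)(-5n - 1)
= (-36n + 18kn - 24 + 12k)(-5n - 1)    [distributive law]
= 180n^2 + 36n - 90kn^2 - 18kn + 120n + 24 - 60kn - 12k    [distributive law]
= 180n^2 + 156n - 90kn^2 - 78kn + 24 - 12k    [combine like terms]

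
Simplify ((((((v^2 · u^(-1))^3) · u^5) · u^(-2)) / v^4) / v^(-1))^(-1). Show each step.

((((((v^2 · u^(-1))^3) · u^5) · u^(-2)) / v^4) / v^(-1))^(-1)
= ((((((v^2 · u^(-1))^3) · u^5) · u^(-2)) / v^4)^(-1)) / ((v^(-1))^(-1))    [power of a quotient]
= ((((((v^2 · u^(-1))^3) · u^5) · u^(-2))^(-1)) / ((v^4)^(-1))) / ((v^(-1))^(-1))    [power of a quotient]
= ((((((v^2 · u^(-1))^3) · u^5)^(-1)) · ((u^(-2))^(-1))) / ((v^4)^(-1))) / ((v^(-1))^(-1))    [power of a product]
= ((((((v^2 · u^(-1))^3)^(-1)) · ((u^5)^(-1))) · ((u^(-2))^(-1))) / ((v^4)^(-1))) / ((v^(-1))^(-1))    [power of a product]
= (((((v^2 · u^(-1))^(-3)) · ((u^5)^(-1))) · ((u^(-2))^(-1))) / ((v^4)^(-1))) / ((v^(-1))^(-1))    [power of a power]
= ((((((v^2)^(-3)) · ((u^(-1))^(-3))) · ((u^5)^(-1))) · ((u^(-2))^(-1))) / ((v^4)^(-1))) / ((v^(-1))^(-1))    [power of a product]
= ((((v^(-6) · ((u^(-1))^(-3))) · ((u^5)^(-1))) · ((u^(-2))^(-1))) / ((v^4)^(-1))) / ((v^(-1))^(-1))    [power of a power]
= ((((v^(-6) · u^3) · ((u^5)^(-1))) · ((u^(-2))^(-1))) / ((v^4)^(-1))) / ((v^(-1))^(-1))    [power of a power]
= ((((v^(-6) · u^3) · u^(-5)) · ((u^(-2))^(-1))) / ((v^4)^(-1))) / ((v^(-1))^(-1))    [power of a power]
= ((((v^(-6) · u^3) · u^(-5)) · u^2) / ((v^4)^(-1))) / ((v^(-1))^(-1))    [power of a power]
= ((((v^(-6) · u^3) · u^(-5)) · u^2) / v^(-4)) / ((v^(-1))^(-1))    [power of a power]
= ((((v^(-6) · u^3) · u^(-5)) · u^2) / v^(-4)) / v    [power of a power]
= v^(-3)    [quotient of powers; product of powers]

v^(-3)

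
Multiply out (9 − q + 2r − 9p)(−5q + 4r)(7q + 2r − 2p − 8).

(9 − q + 2r − 9p)(−5q + 4r)(7q + 2r − 2p − 8)
= (−45q + 36r + 5q^2 − 4qr − 10qr + 8r^2 + 45pq − 36pr)(7q + 2r − 2p − 8)    [distributive law]
= (−45q + 36r + 5q^2 − 14qr + 8r^2 + 45pq − 36pr)(7q + 2r − 2p − 8)    [combine like terms]
= −315q^2 − 90qr + 90pq + 360q + 252qr + 72r^2 − 72pr − 288r + 35q^3 + 10q^2r − 10pq^2 − 40q^2 − 98q^2r − 28qr^2 + 28pqr + 112qr + 56qr^2 + 16r^3 − 16pr^2 − 64r^2 + 315pq^2 + 90pqr − 90p^2q − 360pq − 252pqr − 72pr^2 + 72p^2r + 288pr    [distributive law]
= −355q^2 + 274qr − 270pq + 360q + 8r^2 + 216pr − 288r + 35q^3 − 88q^2r + 305pq^2 + 28qr^2 − 134pqr + 16r^3 − 88pr^2 − 90p^2q + 72p^2r    [combine like terms]

−355q^2 + 274qr − 270pq + 360q + 8r^2 + 216pr − 288r + 35q^3 − 88q^2r + 305pq^2 + 28qr^2 − 134pqr + 16r^3 − 88pr^2 − 90p^2q + 72p^2r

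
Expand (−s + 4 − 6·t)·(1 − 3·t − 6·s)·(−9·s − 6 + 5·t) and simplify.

189·s^2 + 114·s − 197·s·t − 321·s^2·t + 33·s·t^2 − 54·s^3 − 24 + 128·t − 198·t^2 + 90·t^3

(−s + 4 − 6·t)·(1 − 3·t − 6·s)·(−9·s − 6 + 5·t)
= (−s + 3·s·t + 6·s^2 + 4 − 12·t − 24·s − 6·t + 18·t^2 + 36·s·t)·(−9·s − 6 + 5·t)    [distributive law]
= (−25·s + 39·s·t + 6·s^2 + 4 − 18·t + 18·t^2)·(−9·s − 6 + 5·t)    [combine like terms]
= 225·s^2 + 150·s − 125·s·t − 351·s^2·t − 234·s·t + 195·s·t^2 − 54·s^3 − 36·s^2 + 30·s^2·t − 36·s − 24 + 20·t + 162·s·t + 108·t − 90·t^2 − 162·s·t^2 − 108·t^2 + 90·t^3    [distributive law]
= 189·s^2 + 114·s − 197·s·t − 321·s^2·t + 33·s·t^2 − 54·s^3 − 24 + 128·t − 198·t^2 + 90·t^3    [combine like terms]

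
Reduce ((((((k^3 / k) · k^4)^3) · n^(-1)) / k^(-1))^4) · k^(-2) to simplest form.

((((((k^3 / k) · k^4)^3) · n^(-1)) / k^(-1))^4) · k^(-2)
= ((((((k^3 / k) · k^4)^3) · n^(-1))^4) / ((k^(-1))^4)) · k^(-2)    [power of a quotient]
= ((((((k^3 / k) · k^4)^3)^4) · ((n^(-1))^4)) / ((k^(-1))^4)) · k^(-2)    [power of a product]
= (((((k^3 / k) · k^4)^12) · ((n^(-1))^4)) / ((k^(-1))^4)) · k^(-2)    [power of a power]
= (((((k^3 / k)^12) · ((k^4)^12)) · ((n^(-1))^4)) / ((k^(-1))^4)) · k^(-2)    [power of a product]
= ((((((k^3)^12) / (k^12)) · ((k^4)^12)) · ((n^(-1))^4)) / ((k^(-1))^4)) · k^(-2)    [power of a quotient]
= ((((k^36 / (k^12)) · ((k^4)^12)) · ((n^(-1))^4)) / ((k^(-1))^4)) · k^(-2)    [power of a power]
= (((k^24 · ((k^4)^12)) · ((n^(-1))^4)) / ((k^(-1))^4)) · k^(-2)    [quotient of powers]
= (((k^24 · k^48) · ((n^(-1))^4)) / ((k^(-1))^4)) · k^(-2)    [power of a power]
= ((k^72 · ((n^(-1))^4)) / ((k^(-1))^4)) · k^(-2)    [product of powers]
= ((k^72 · n^(-4)) / ((k^(-1))^4)) · k^(-2)    [power of a power]
= ((k^72 · n^(-4)) / k^(-4)) · k^(-2)    [power of a power]
= k^74·n^(-4)    [quotient of powers; product of powers]

k^74·n^(-4)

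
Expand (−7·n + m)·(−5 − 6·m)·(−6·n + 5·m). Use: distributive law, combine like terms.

(−7·n + m)·(−5 − 6·m)·(−6·n + 5·m)
= (35·n + 42·m·n − 5·m − 6·m²)·(−6·n + 5·m)    [distributive law]
= −210·n² + 175·m·n − 252·m·n² + 210·m²·n + 30·m·n − 25·m² + 36·m²·n − 30·m³    [distributive law]
= −210·n² + 205·m·n − 252·m·n² + 246·m²·n − 25·m² − 30·m³    [combine like terms]

−210·n² + 205·m·n − 252·m·n² + 246·m²·n − 25·m² − 30·m³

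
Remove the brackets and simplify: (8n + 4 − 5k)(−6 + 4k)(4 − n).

(8n + 4 − 5k)(−6 + 4k)(4 − n)
= (−48n + 32kn − 24 + 16k + 30k − 20k^2)(4 − n)    [distributive law]
= (−48n + 32kn − 24 + 46k − 20k^2)(4 − n)    [combine like terms]
= −192n + 48n^2 + 128kn − 32kn^2 − 96 + 24n + 184k − 46kn − 80k^2 + 20k^2n    [distributive law]
= −168n + 48n^2 + 82kn − 32kn^2 − 96 + 184k − 80k^2 + 20k^2n    [combine like terms]

−168n + 48n^2 + 82kn − 32kn^2 − 96 + 184k − 80k^2 + 20k^2n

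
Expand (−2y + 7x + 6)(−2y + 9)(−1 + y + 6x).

(−2y + 7x + 6)(−2y + 9)(−1 + y + 6x)
= (4y² − 18y − 14xy + 63x − 12y + 54)(−1 + y + 6x)    [distributive law]
= (4y² − 30y − 14xy + 63x + 54)(−1 + y + 6x)    [combine like terms]
= −4y² + 4y³ + 24xy² + 30y − 30y² − 180xy + 14xy − 14xy² − 84x²y − 63x + 63xy + 378x² − 54 + 54y + 324x    [distributive law]
= −34y² + 4y³ + 10xy² + 84y − 103xy − 84x²y + 261x + 378x² − 54    [combine like terms]

−34y² + 4y³ + 10xy² + 84y − 103xy − 84x²y + 261x + 378x² − 54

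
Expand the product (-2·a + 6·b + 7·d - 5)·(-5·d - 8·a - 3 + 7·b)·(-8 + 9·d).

782·a·d - 414·a·d^2 - 128·a^2 + 144·a^2·d - 368·a + 496·a·b - 558·a·b·d - 629·b·d + 171·b·d^2 + 424·b - 336·b^2 + 378·b^2·d + 316·d^2 - 315·d^3 + 103·d - 120

(-2·a + 6·b + 7·d - 5)·(-5·d - 8·a - 3 + 7·b)·(-8 + 9·d)
= (10·a·d + 16·a^2 + 6·a - 14·a·b - 30·b·d - 48·a·b - 18·b + 42·b^2 - 35·d^2 - 56·a·d - 21·d + 49·b·d + 25·d + 40·a + 15 - 35·b)·(-8 + 9·d)    [distributive law]
= (-46·a·d + 16·a^2 + 46·a - 62·a·b + 19·b·d - 53·b + 42·b^2 - 35·d^2 + 4·d + 15)·(-8 + 9·d)    [combine like terms]
= 368·a·d - 414·a·d^2 - 128·a^2 + 144·a^2·d - 368·a + 414·a·d + 496·a·b - 558·a·b·d - 152·b·d + 171·b·d^2 + 424·b - 477·b·d - 336·b^2 + 378·b^2·d + 280·d^2 - 315·d^3 - 32·d + 36·d^2 - 120 + 135·d    [distributive law]
= 782·a·d - 414·a·d^2 - 128·a^2 + 144·a^2·d - 368·a + 496·a·b - 558·a·b·d - 629·b·d + 171·b·d^2 + 424·b - 336·b^2 + 378·b^2·d + 316·d^2 - 315·d^3 + 103·d - 120    [combine like terms]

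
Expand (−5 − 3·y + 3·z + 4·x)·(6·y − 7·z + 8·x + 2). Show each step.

−36·y + 41·z − 32·x − 10 − 18·y^2 + 39·y·z − 21·z^2 − 4·x·z + 32·x^2

(−5 − 3·y + 3·z + 4·x)·(6·y − 7·z + 8·x + 2)
= −30·y + 35·z − 40·x − 10 − 18·y^2 + 21·y·z − 24·x·y − 6·y + 18·y·z − 21·z^2 + 24·x·z + 6·z + 24·x·y − 28·x·z + 32·x^2 + 8·x    [distributive law]
= −36·y + 41·z − 32·x − 10 − 18·y^2 + 39·y·z − 21·z^2 − 4·x·z + 32·x^2    [combine like terms]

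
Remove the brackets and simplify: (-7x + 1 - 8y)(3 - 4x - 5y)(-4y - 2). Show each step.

(-7x + 1 - 8y)(3 - 4x - 5y)(-4y - 2)
= (-21x + 28x^2 + 35xy + 3 - 4x - 5y - 24y + 32xy + 40y^2)(-4y - 2)    [distributive law]
= (-25x + 28x^2 + 67xy + 3 - 29y + 40y^2)(-4y - 2)    [combine like terms]
= 100xy + 50x - 112x^2y - 56x^2 - 268xy^2 - 134xy - 12y - 6 + 116y^2 + 58y - 160y^3 - 80y^2    [distributive law]
= -34xy + 50x - 112x^2y - 56x^2 - 268xy^2 + 46y - 6 + 36y^2 - 160y^3    [combine like terms]

-34xy + 50x - 112x^2y - 56x^2 - 268xy^2 + 46y - 6 + 36y^2 - 160y^3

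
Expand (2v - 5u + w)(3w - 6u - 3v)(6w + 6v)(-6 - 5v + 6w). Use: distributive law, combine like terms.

-216vw^2 - 288v^2w^2 + 126vw^3 + 108v^2w - 126v^3w + 648uvw + 648uv^2w - 18uvw^2 - 108uv^2 - 90uv^3 + 216v^3 + 180v^4 + 756uw^2 - 756uw^3 - 1080u^2w + 180u^2vw + 1080u^2w^2 - 1080u^2v - 900u^2v^2 - 108w^3 + 108w^4

(2v - 5u + w)(3w - 6u - 3v)(6w + 6v)(-6 - 5v + 6w)
= (6vw - 12uv - 6v^2 - 15uw + 30u^2 + 15uv + 3w^2 - 6uw - 3vw)(6w + 6v)(-6 - 5v + 6w)    [distributive law]
= (3vw + 3uv - 6v^2 - 21uw + 30u^2 + 3w^2)(6w + 6v)(-6 - 5v + 6w)    [combine like terms]
= (18vw^2 + 18v^2w + 18uvw + 18uv^2 - 36v^2w - 36v^3 - 126uw^2 - 126uvw + 180u^2w + 180u^2v + 18w^3 + 18vw^2)(-6 - 5v + 6w)    [distributive law]
= (36vw^2 - 18v^2w - 108uvw + 18uv^2 - 36v^3 - 126uw^2 + 180u^2w + 180u^2v + 18w^3)(-6 - 5v + 6w)    [combine like terms]
= -216vw^2 - 180v^2w^2 + 216vw^3 + 108v^2w + 90v^3w - 108v^2w^2 + 648uvw + 540uv^2w - 648uvw^2 - 108uv^2 - 90uv^3 + 108uv^2w + 216v^3 + 180v^4 - 216v^3w + 756uw^2 + 630uvw^2 - 756uw^3 - 1080u^2w - 900u^2vw + 1080u^2w^2 - 1080u^2v - 900u^2v^2 + 1080u^2vw - 108w^3 - 90vw^3 + 108w^4    [distributive law]
= -216vw^2 - 288v^2w^2 + 126vw^3 + 108v^2w - 126v^3w + 648uvw + 648uv^2w - 18uvw^2 - 108uv^2 - 90uv^3 + 216v^3 + 180v^4 + 756uw^2 - 756uw^3 - 1080u^2w + 180u^2vw + 1080u^2w^2 - 1080u^2v - 900u^2v^2 - 108w^3 + 108w^4    [combine like terms]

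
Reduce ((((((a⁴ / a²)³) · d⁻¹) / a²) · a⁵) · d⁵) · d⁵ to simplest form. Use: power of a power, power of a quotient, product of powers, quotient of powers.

((((((a⁴ / a²)³) · d⁻¹) / a²) · a⁵) · d⁵) · d⁵
= (((((((a⁴)³) / ((a²)³)) · d⁻¹) / a²) · a⁵) · d⁵) · d⁵    [power of a quotient]
= (((((a¹² / ((a²)³)) · d⁻¹) / a²) · a⁵) · d⁵) · d⁵    [power of a power]
= (((((a¹² / a⁶) · d⁻¹) / a²) · a⁵) · d⁵) · d⁵    [power of a power]
= ((((a⁶ · d⁻¹) / a²) · a⁵) · d⁵) · d⁵    [quotient of powers]
= a⁹d⁹    [quotient of powers; product of powers]

a⁹d⁹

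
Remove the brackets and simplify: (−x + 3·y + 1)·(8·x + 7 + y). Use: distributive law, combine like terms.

−8·x^2 + x + 23·x·y + 22·y + 3·y^2 + 7

(−x + 3·y + 1)·(8·x + 7 + y)
= −8·x^2 − 7·x − x·y + 24·x·y + 21·y + 3·y^2 + 8·x + 7 + y    [distributive law]
= −8·x^2 + x + 23·x·y + 22·y + 3·y^2 + 7    [combine like terms]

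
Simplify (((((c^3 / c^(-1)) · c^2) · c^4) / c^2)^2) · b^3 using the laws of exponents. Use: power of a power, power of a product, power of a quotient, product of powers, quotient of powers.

(((((c^3 / c^(-1)) · c^2) · c^4) / c^2)^2) · b^3
= (((((c^3 / c^(-1)) · c^2) · c^4)^2) / ((c^2)^2)) · b^3    [power of a quotient]
= (((((c^3 / c^(-1)) · c^2)^2) · ((c^4)^2)) / ((c^2)^2)) · b^3    [power of a product]
= (((((c^3 / c^(-1))^2) · ((c^2)^2)) · ((c^4)^2)) / ((c^2)^2)) · b^3    [power of a product]
= ((((((c^3)^2) / ((c^(-1))^2)) · ((c^2)^2)) · ((c^4)^2)) / ((c^2)^2)) · b^3    [power of a quotient]
= ((((c^6 / ((c^(-1))^2)) · ((c^2)^2)) · ((c^4)^2)) / ((c^2)^2)) · b^3    [power of a power]
= ((((c^6 / c^(-2)) · ((c^2)^2)) · ((c^4)^2)) / ((c^2)^2)) · b^3    [power of a power]
= (((c^8 · ((c^2)^2)) · ((c^4)^2)) / ((c^2)^2)) · b^3    [quotient of powers]
= (((c^8 · c^4) · ((c^4)^2)) / ((c^2)^2)) · b^3    [power of a power]
= ((c^12 · ((c^4)^2)) / ((c^2)^2)) · b^3    [product of powers]
= ((c^12 · c^8) / ((c^2)^2)) · b^3    [power of a power]
= (c^20 / ((c^2)^2)) · b^3    [product of powers]
= (c^20 / c^4) · b^3    [power of a power]
= c^16 · b^3    [quotient of powers]
= b^3c^16    [rearrange]

b^3c^16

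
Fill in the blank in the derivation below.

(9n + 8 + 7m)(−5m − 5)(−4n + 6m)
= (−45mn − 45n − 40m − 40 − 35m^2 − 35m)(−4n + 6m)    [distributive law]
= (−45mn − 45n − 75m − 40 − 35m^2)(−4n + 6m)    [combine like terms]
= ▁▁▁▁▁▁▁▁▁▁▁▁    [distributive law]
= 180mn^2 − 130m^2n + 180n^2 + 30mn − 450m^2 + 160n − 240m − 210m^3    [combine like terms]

By distributive law:

180mn^2 − 270m^2n + 180n^2 − 270mn + 300mn − 450m^2 + 160n − 240m + 140m^2n − 210m^3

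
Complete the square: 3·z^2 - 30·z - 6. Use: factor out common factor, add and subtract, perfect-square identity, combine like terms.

3(z - 5)^2 - 81

3·z^2 - 30·z - 6
= 3(z^2 - 10·z) - 6    [factor out 3 from the z-terms]
= 3(z^2 - 10·z + 25 - 25) - 6    [add and subtract 25 inside the bracket]
= 3(z - 5)^2 - 75 - 6    [perfect-square identity]
= 3(z - 5)^2 - 81    [combine constants]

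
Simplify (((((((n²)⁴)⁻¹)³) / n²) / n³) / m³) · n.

m⁻³n⁻²⁸

(((((((n²)⁴)⁻¹)³) / n²) / n³) / m³) · n
= ((((((n²)⁴)⁻³) / n²) / n³) / m³) · n    [power of a power]
= (((((n²)⁻¹²) / n²) / n³) / m³) · n    [power of a power]
= (((n⁻²⁴ / n²) / n³) / m³) · n    [power of a power]
= ((n⁻²⁶ / n³) / m³) · n    [quotient of powers]
= (n⁻²⁹ / m³) · n    [quotient of powers]
= m⁻³n⁻²⁸    [quotient of powers; product of powers]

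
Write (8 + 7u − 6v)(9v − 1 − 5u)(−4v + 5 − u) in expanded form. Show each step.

−582v^2 + 422v + 575uv − 40 − 227u − 128u^2 − 318uv^2 + 47u^2v + 35u^3 + 216v^3

(8 + 7u − 6v)(9v − 1 − 5u)(−4v + 5 − u)
= (72v − 8 − 40u + 63uv − 7u − 35u^2 − 54v^2 + 6v + 30uv)(−4v + 5 − u)    [distributive law]
= (78v − 8 − 47u + 93uv − 35u^2 − 54v^2)(−4v + 5 − u)    [combine like terms]
= −312v^2 + 390v − 78uv + 32v − 40 + 8u + 188uv − 235u + 47u^2 − 372uv^2 + 465uv − 93u^2v + 140u^2v − 175u^2 + 35u^3 + 216v^3 − 270v^2 + 54uv^2    [distributive law]
= −582v^2 + 422v + 575uv − 40 − 227u − 128u^2 − 318uv^2 + 47u^2v + 35u^3 + 216v^3    [combine like terms]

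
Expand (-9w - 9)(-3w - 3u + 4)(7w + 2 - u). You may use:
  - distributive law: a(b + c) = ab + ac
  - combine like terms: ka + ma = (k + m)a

(-9w - 9)(-3w - 3u + 4)(7w + 2 - u)
= (27w² + 27uw - 36w + 27w + 27u - 36)(7w + 2 - u)    [distributive law]
= (27w² + 27uw - 9w + 27u - 36)(7w + 2 - u)    [combine like terms]
= 189w³ + 54w² - 27uw² + 189uw² + 54uw - 27u²w - 63w² - 18w + 9uw + 189uw + 54u - 27u² - 252w - 72 + 36u    [distributive law]
= 189w³ - 9w² + 162uw² + 252uw - 27u²w - 270w + 90u - 27u² - 72    [combine like terms]

189w³ - 9w² + 162uw² + 252uw - 27u²w - 270w + 90u - 27u² - 72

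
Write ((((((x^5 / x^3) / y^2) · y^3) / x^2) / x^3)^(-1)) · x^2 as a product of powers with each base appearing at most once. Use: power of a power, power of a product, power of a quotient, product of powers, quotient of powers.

x^5y^(-1)

((((((x^5 / x^3) / y^2) · y^3) / x^2) / x^3)^(-1)) · x^2
= ((((((x^5 / x^3) / y^2) · y^3) / x^2)^(-1)) / ((x^3)^(-1))) · x^2    [power of a quotient]
= ((((((x^5 / x^3) / y^2) · y^3)^(-1)) / ((x^2)^(-1))) / ((x^3)^(-1))) · x^2    [power of a quotient]
= ((((((x^5 / x^3) / y^2)^(-1)) · ((y^3)^(-1))) / ((x^2)^(-1))) / ((x^3)^(-1))) · x^2    [power of a product]
= ((((((x^5 / x^3)^(-1)) / ((y^2)^(-1))) · ((y^3)^(-1))) / ((x^2)^(-1))) / ((x^3)^(-1))) · x^2    [power of a quotient]
= (((((((x^5)^(-1)) / ((x^3)^(-1))) / ((y^2)^(-1))) · ((y^3)^(-1))) / ((x^2)^(-1))) / ((x^3)^(-1))) · x^2    [power of a quotient]
= (((((x^(-5) / ((x^3)^(-1))) / ((y^2)^(-1))) · ((y^3)^(-1))) / ((x^2)^(-1))) / ((x^3)^(-1))) · x^2    [power of a power]
= (((((x^(-5) / x^(-3)) / ((y^2)^(-1))) · ((y^3)^(-1))) / ((x^2)^(-1))) / ((x^3)^(-1))) · x^2    [power of a power]
= ((((x^(-2) / ((y^2)^(-1))) · ((y^3)^(-1))) / ((x^2)^(-1))) / ((x^3)^(-1))) · x^2    [quotient of powers]
= ((((x^(-2) / y^(-2)) · ((y^3)^(-1))) / ((x^2)^(-1))) / ((x^3)^(-1))) · x^2    [power of a power]
= ((((x^(-2) / y^(-2)) · y^(-3)) / ((x^2)^(-1))) / ((x^3)^(-1))) · x^2    [power of a power]
= ((((x^(-2) / y^(-2)) · y^(-3)) / x^(-2)) / ((x^3)^(-1))) · x^2    [power of a power]
= ((((x^(-2) / y^(-2)) · y^(-3)) / x^(-2)) / x^(-3)) · x^2    [power of a power]
= x^5y^(-1)    [quotient of powers; product of powers]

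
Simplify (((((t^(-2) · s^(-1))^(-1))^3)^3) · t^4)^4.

s^36·t^88

(((((t^(-2) · s^(-1))^(-1))^3)^3) · t^4)^4
= (((((t^(-2) · s^(-1))^(-1))^3)^3)^4) · ((t^4)^4)    [power of a product]
= ((((t^(-2) · s^(-1))^(-1))^3)^12) · ((t^4)^4)    [power of a power]
= (((t^(-2) · s^(-1))^(-1))^36) · ((t^4)^4)    [power of a power]
= ((t^(-2) · s^(-1))^(-36)) · ((t^4)^4)    [power of a power]
= (((t^(-2))^(-36)) · ((s^(-1))^(-36))) · ((t^4)^4)    [power of a product]
= (t^72 · ((s^(-1))^(-36))) · ((t^4)^4)    [power of a power]
= (t^72 · s^36) · ((t^4)^4)    [power of a power]
= (t^72 · s^36) · t^16    [power of a power]
= s^36·t^88    [product of powers]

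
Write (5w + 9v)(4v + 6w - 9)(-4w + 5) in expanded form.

-296vw^2 + 694vw - 120w^3 + 330w^2 - 225w - 144v^2w + 180v^2 - 405v

(5w + 9v)(4v + 6w - 9)(-4w + 5)
= (20vw + 30w^2 - 45w + 36v^2 + 54vw - 81v)(-4w + 5)    [distributive law]
= (74vw + 30w^2 - 45w + 36v^2 - 81v)(-4w + 5)    [combine like terms]
= -296vw^2 + 370vw - 120w^3 + 150w^2 + 180w^2 - 225w - 144v^2w + 180v^2 + 324vw - 405v    [distributive law]
= -296vw^2 + 694vw - 120w^3 + 330w^2 - 225w - 144v^2w + 180v^2 - 405v    [combine like terms]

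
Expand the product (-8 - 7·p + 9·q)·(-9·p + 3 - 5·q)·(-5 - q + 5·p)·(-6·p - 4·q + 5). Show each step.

(-8 - 7·p + 9·q)·(-9·p + 3 - 5·q)·(-5 - q + 5·p)·(-6·p - 4·q + 5)
= (72·p - 24 + 40·q + 63·p^2 - 21·p + 35·p·q - 81·p·q + 27·q - 45·q^2)·(-5 - q + 5·p)·(-6·p - 4·q + 5)    [distributive law]
= (51·p - 24 + 67·q + 63·p^2 - 46·p·q - 45·q^2)·(-5 - q + 5·p)·(-6·p - 4·q + 5)    [combine like terms]
= (-255·p - 51·p·q + 255·p^2 + 120 + 24·q - 120·p - 335·q - 67·q^2 + 335·p·q - 315·p^2 - 63·p^2·q + 315·p^3 + 230·p·q + 46·p·q^2 - 230·p^2·q + 225·q^2 + 45·q^3 - 225·p·q^2)·(-6·p - 4·q + 5)    [distributive law]
= (-375·p + 514·p·q - 60·p^2 + 120 - 311·q + 158·q^2 - 293·p^2·q + 315·p^3 - 179·p·q^2 + 45·q^3)·(-6·p - 4·q + 5)    [combine like terms]
= 2250·p^2 + 1500·p·q - 1875·p - 3084·p^2·q - 2056·p·q^2 + 2570·p·q + 360·p^3 + 240·p^2·q - 300·p^2 - 720·p - 480·q + 600 + 1866·p·q + 1244·q^2 - 1555·q - 948·p·q^2 - 632·q^3 + 790·q^2 + 1758·p^3·q + 1172·p^2·q^2 - 1465·p^2·q - 1890·p^4 - 1260·p^3·q + 1575·p^3 + 1074·p^2·q^2 + 716·p·q^3 - 895·p·q^2 - 270·p·q^3 - 180·q^4 + 225·q^3    [distributive law]
= 1950·p^2 + 5936·p·q - 2595·p - 4309·p^2·q - 3899·p·q^2 + 1935·p^3 - 2035·q + 600 + 2034·q^2 - 407·q^3 + 498·p^3·q + 2246·p^2·q^2 - 1890·p^4 + 446·p·q^3 - 180·q^4    [combine like terms]

1950·p^2 + 5936·p·q - 2595·p - 4309·p^2·q - 3899·p·q^2 + 1935·p^3 - 2035·q + 600 + 2034·q^2 - 407·q^3 + 498·p^3·q + 2246·p^2·q^2 - 1890·p^4 + 446·p·q^3 - 180·q^4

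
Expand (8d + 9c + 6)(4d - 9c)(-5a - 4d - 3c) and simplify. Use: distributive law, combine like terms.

(8d + 9c + 6)(4d - 9c)(-5a - 4d - 3c)
= (32d^2 - 72cd + 36cd - 81c^2 + 24d - 54c)(-5a - 4d - 3c)    [distributive law]
= (32d^2 - 36cd - 81c^2 + 24d - 54c)(-5a - 4d - 3c)    [combine like terms]
= -160ad^2 - 128d^3 - 96cd^2 + 180acd + 144cd^2 + 108c^2d + 405ac^2 + 324c^2d + 243c^3 - 120ad - 96d^2 - 72cd + 270ac + 216cd + 162c^2    [distributive law]
= -160ad^2 - 128d^3 + 48cd^2 + 180acd + 432c^2d + 405ac^2 + 243c^3 - 120ad - 96d^2 + 144cd + 270ac + 162c^2    [combine like terms]

-160ad^2 - 128d^3 + 48cd^2 + 180acd + 432c^2d + 405ac^2 + 243c^3 - 120ad - 96d^2 + 144cd + 270ac + 162c^2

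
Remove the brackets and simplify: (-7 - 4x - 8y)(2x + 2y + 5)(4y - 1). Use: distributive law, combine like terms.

(-7 - 4x - 8y)(2x + 2y + 5)(4y - 1)
= (-14x - 14y - 35 - 8x² - 8xy - 20x - 16xy - 16y² - 40y)(4y - 1)    [distributive law]
= (-34x - 54y - 35 - 8x² - 24xy - 16y²)(4y - 1)    [combine like terms]
= -136xy + 34x - 216y² + 54y - 140y + 35 - 32x²y + 8x² - 96xy² + 24xy - 64y³ + 16y²    [distributive law]
= -112xy + 34x - 200y² - 86y + 35 - 32x²y + 8x² - 96xy² - 64y³    [combine like terms]

-112xy + 34x - 200y² - 86y + 35 - 32x²y + 8x² - 96xy² - 64y³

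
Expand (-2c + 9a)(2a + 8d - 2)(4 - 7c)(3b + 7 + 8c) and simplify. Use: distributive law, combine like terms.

330abc + 194ac + 1076ac² + 84abc² + 224ac³ - 192bcd - 448cd + 272c²d + 336bc²d + 896c³d + 48bc + 112c - 68c² - 84bc² - 224c³ + 216a²b + 504a² - 306a²c - 378a²bc - 1008a²c² + 864abd + 2016ad - 1224acd - 1512abcd - 4032ac²d - 216ab - 504a

(-2c + 9a)(2a + 8d - 2)(4 - 7c)(3b + 7 + 8c)
= (-4ac - 16cd + 4c + 18a² + 72ad - 18a)(4 - 7c)(3b + 7 + 8c)    [distributive law]
= (-16ac + 28ac² - 64cd + 112c²d + 16c - 28c² + 72a² - 126a²c + 288ad - 504acd - 72a + 126ac)(3b + 7 + 8c)    [distributive law]
= (110ac + 28ac² - 64cd + 112c²d + 16c - 28c² + 72a² - 126a²c + 288ad - 504acd - 72a)(3b + 7 + 8c)    [combine like terms]
= 330abc + 770ac + 880ac² + 84abc² + 196ac² + 224ac³ - 192bcd - 448cd - 512c²d + 336bc²d + 784c²d + 896c³d + 48bc + 112c + 128c² - 84bc² - 196c² - 224c³ + 216a²b + 504a² + 576a²c - 378a²bc - 882a²c - 1008a²c² + 864abd + 2016ad + 2304acd - 1512abcd - 3528acd - 4032ac²d - 216ab - 504a - 576ac    [distributive law]
= 330abc + 194ac + 1076ac² + 84abc² + 224ac³ - 192bcd - 448cd + 272c²d + 336bc²d + 896c³d + 48bc + 112c - 68c² - 84bc² - 224c³ + 216a²b + 504a² - 306a²c - 378a²bc - 1008a²c² + 864abd + 2016ad - 1224acd - 1512abcd - 4032ac²d - 216ab - 504a    [combine like terms]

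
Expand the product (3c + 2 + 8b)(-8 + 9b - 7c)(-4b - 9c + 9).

(3c + 2 + 8b)(-8 + 9b - 7c)(-4b - 9c + 9)
= (-24c + 27bc - 21c^2 - 16 + 18b - 14c - 64b + 72b^2 - 56bc)(-4b - 9c + 9)    [distributive law]
= (-38c - 29bc - 21c^2 - 16 - 46b + 72b^2)(-4b - 9c + 9)    [combine like terms]
= 152bc + 342c^2 - 342c + 116b^2c + 261bc^2 - 261bc + 84bc^2 + 189c^3 - 189c^2 + 64b + 144c - 144 + 184b^2 + 414bc - 414b - 288b^3 - 648b^2c + 648b^2    [distributive law]
= 305bc + 153c^2 - 198c - 532b^2c + 345bc^2 + 189c^3 - 350b - 144 + 832b^2 - 288b^3    [combine like terms]

305bc + 153c^2 - 198c - 532b^2c + 345bc^2 + 189c^3 - 350b - 144 + 832b^2 - 288b^3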